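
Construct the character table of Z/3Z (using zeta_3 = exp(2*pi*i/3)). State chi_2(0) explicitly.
Character table of Z/3Z (irreps indexed chi_0,...,chi_2 with chi_k(m) = zeta_3^(k*m), zeta_3 = exp(2*pi*i/3)):
  irrep \ class  {0} (size 1)  {1} (size 1)    {2} (size 1)  
  chi_0          1             1               1             
  chi_1          1             exp(2*I*pi/3)   exp(-2*I*pi/3)
  chi_2          1             exp(-2*I*pi/3)  exp(2*I*pi/3) 

Spot check: chi_2(0) = zeta_3^(2*0) = zeta_3^0 = 1.

Derivation: Z/3Z is abelian, so all 3 irreducible complex representations are 1-dimensional. They are given by chi_k(m) = zeta_3^(k*m) for k = 0,...,2. Row orthogonality: sum_m chi_k(m) conj(chi_l(m)) = 3 * [k = l].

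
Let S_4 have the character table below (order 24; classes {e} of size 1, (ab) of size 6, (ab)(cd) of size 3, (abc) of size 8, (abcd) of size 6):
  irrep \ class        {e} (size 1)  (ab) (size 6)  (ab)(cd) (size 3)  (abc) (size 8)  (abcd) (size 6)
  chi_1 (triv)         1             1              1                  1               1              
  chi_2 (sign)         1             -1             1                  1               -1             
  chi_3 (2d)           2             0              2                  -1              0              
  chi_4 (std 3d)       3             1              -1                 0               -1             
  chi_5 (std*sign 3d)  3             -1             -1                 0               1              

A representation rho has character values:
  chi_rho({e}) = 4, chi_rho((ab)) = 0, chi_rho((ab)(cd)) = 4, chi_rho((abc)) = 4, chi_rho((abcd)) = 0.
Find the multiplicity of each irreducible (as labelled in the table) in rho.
Multiplicities: chi_1: 2, chi_2: 2, chi_3: 0, chi_4: 0, chi_5: 0.

Derivation: Use <chi_rho, chi> = (1/|G|) sum_C |C| * chi_rho(C) * conj(chi(C)) with |G| = 24 for each irreducible chi in the table:
  <chi_rho, chi_1> = (1/24)[1*(4)*conj(1) + 6*(0)*conj(1) + 3*(4)*conj(1) + 8*(4)*conj(1) + 6*(0)*conj(1)]
      = (1/24)[(4) + (0) + (12) + (32) + (0)] = 48/24 = 2
  <chi_rho, chi_2> = (1/24)[1*(4)*conj(1) + 6*(0)*conj(-1) + 3*(4)*conj(1) + 8*(4)*conj(1) + 6*(0)*conj(-1)]
      = (1/24)[(4) + (0) + (12) + (32) + (0)] = 48/24 = 2
  <chi_rho, chi_3> = (1/24)[1*(4)*conj(2) + 6*(0)*conj(0) + 3*(4)*conj(2) + 8*(4)*conj(-1) + 6*(0)*conj(0)]
      = (1/24)[(8) + (0) + (24) + (-32) + (0)] = 0/24 = 0
  <chi_rho, chi_4> = (1/24)[1*(4)*conj(3) + 6*(0)*conj(1) + 3*(4)*conj(-1) + 8*(4)*conj(0) + 6*(0)*conj(-1)]
      = (1/24)[(12) + (0) + (-12) + (0) + (0)] = 0/24 = 0
  <chi_rho, chi_5> = (1/24)[1*(4)*conj(3) + 6*(0)*conj(-1) + 3*(4)*conj(-1) + 8*(4)*conj(0) + 6*(0)*conj(1)]
      = (1/24)[(12) + (0) + (-12) + (0) + (0)] = 0/24 = 0
Dimension check: dim(rho) = sum (mult * dim) = 2*1 + 2*1 + 0*2 + 0*3 + 0*3 = 4 = chi_rho(e) = 4.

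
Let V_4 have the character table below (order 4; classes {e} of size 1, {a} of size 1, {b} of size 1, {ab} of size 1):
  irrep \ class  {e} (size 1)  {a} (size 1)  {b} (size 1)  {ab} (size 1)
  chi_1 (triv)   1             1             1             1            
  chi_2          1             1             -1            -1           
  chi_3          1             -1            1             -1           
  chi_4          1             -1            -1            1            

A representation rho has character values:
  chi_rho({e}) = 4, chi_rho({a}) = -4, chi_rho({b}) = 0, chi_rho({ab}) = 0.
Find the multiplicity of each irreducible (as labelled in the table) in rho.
Multiplicities: chi_1: 0, chi_2: 0, chi_3: 2, chi_4: 2.

Justification: Use <chi_rho, chi> = (1/|G|) sum_C |C| * chi_rho(C) * conj(chi(C)) with |G| = 4 for each irreducible chi in the table:
  <chi_rho, chi_1> = (1/4)[1*(4)*conj(1) + 1*(-4)*conj(1) + 1*(0)*conj(1) + 1*(0)*conj(1)]
      = (1/4)[(4) + (-4) + (0) + (0)] = 0/4 = 0
  <chi_rho, chi_2> = (1/4)[1*(4)*conj(1) + 1*(-4)*conj(1) + 1*(0)*conj(-1) + 1*(0)*conj(-1)]
      = (1/4)[(4) + (-4) + (0) + (0)] = 0/4 = 0
  <chi_rho, chi_3> = (1/4)[1*(4)*conj(1) + 1*(-4)*conj(-1) + 1*(0)*conj(1) + 1*(0)*conj(-1)]
      = (1/4)[(4) + (4) + (0) + (0)] = 8/4 = 2
  <chi_rho, chi_4> = (1/4)[1*(4)*conj(1) + 1*(-4)*conj(-1) + 1*(0)*conj(-1) + 1*(0)*conj(1)]
      = (1/4)[(4) + (4) + (0) + (0)] = 8/4 = 2
Dimension check: dim(rho) = sum (mult * dim) = 0*1 + 0*1 + 2*1 + 2*1 = 4 = chi_rho(e) = 4.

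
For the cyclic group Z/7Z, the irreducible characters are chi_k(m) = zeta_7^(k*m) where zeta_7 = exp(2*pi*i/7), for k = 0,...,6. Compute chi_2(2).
chi_2(2) = zeta_7^4 = exp(-6*I*pi/7)

Working: chi_2(2) = zeta_7^(2*2) = zeta_7^4. Since zeta_7^7 = 1, this equals zeta_7^4 = exp(2*pi*i*4/7) = exp(-6*I*pi/7).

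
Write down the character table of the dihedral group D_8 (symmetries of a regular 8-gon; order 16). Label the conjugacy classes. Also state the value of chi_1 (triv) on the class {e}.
Conjugacy classes: {e} of size 1, {r^4} of size 1, {r^1, r^7} of size 2, {r^2, r^6} of size 2, {r^3, r^5} of size 2, {s, sr^2, ...} of size 4, {sr, sr^3, ...} of size 4.
Character table:
  irrep \ class              {e} (size 1)  {r^4} (size 1)  {r^1, r^7} (size 2)  {r^2, r^6} (size 2)  {r^3, r^5} (size 2)  {s, sr^2, ...} (size 4)  {sr, sr^3, ...} (size 4)
  chi_1 (triv)               1             1               1                    1                    1                    1                        1                       
  chi_2 (sign: r->1, s->-1)  1             1               1                    1                    1                    -1                       -1                      
  chi_3 (r->-1, s->1)        1             1               -1                   1                    -1                   1                        -1                      
  chi_4 (r->-1, s->-1)       1             1               -1                   1                    -1                   -1                       1                       
  chi_5 (2d, j=1)            2             -2              sqrt(2)              0                    -sqrt(2)             0                        0                       
  chi_6 (2d, j=2)            2             2               0                    -2                   0                    0                        0                       
  chi_7 (2d, j=3)            2             -2              -sqrt(2)             0                    sqrt(2)              0                        0                       

Spot check: chi_1 (triv) on {e} = 1.

Reasoning: D_8 has order 2*8 = 16 with 7 conjugacy classes, hence 7 irreducibles. Sum of squared dims 1 + 1 + 1 + 1 + 4 + 4 + 4 = 16 = |G|. Linear characters come from the abelianisation; the 2-dimensional irreps have character r^k -> 2*cos(2*pi*j*k/8), reflections -> 0.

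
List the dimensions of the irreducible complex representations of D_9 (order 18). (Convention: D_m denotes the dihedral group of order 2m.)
Dimensions: 1, 1, 2, 2, 2, 2

Justification: There are 6 irreducibles (= number of conjugacy classes). Their dimensions d_i satisfy sum d_i^2 = |G| = 18: 1 + 1 + 4 + 4 + 4 + 4 = 18.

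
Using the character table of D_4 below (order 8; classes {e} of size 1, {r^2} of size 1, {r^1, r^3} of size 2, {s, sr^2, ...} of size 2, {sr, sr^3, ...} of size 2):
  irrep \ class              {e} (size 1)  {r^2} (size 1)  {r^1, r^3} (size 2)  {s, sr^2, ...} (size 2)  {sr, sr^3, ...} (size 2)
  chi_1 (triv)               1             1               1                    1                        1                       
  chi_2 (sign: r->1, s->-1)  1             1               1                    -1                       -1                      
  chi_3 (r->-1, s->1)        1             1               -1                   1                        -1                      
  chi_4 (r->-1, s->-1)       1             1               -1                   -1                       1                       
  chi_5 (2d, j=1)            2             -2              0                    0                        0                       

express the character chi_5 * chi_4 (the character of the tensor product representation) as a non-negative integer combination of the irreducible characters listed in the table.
chi_5 tensor chi_4 = chi_5 (all other irreducibles have multiplicity 0).

Derivation: The character of a tensor product is the pointwise product (chi_5 * chi_4)(C) = chi_5(C) * chi_4(C):
  {e}: (2)*(1), {r^2}: (-2)*(1), {r^1, r^3}: (0)*(-1), {s, sr^2, ...}: (0)*(-1), {sr, sr^3, ...}: (0)*(1)
so (chi_5 * chi_4) takes values
  {e} -> 2, {r^2} -> -2, {r^1, r^3} -> 0, {s, sr^2, ...} -> 0, {sr, sr^3, ...} -> 0.
Now take the inner product of this character with each irreducible chi from the table, <chi_5*chi_4, chi> = (1/8) sum_C |C| (chi_5*chi_4)(C) conj(chi(C)):
  <chi_5*chi_4, chi_1> = (1/8)[1*(2)*conj(1) + 1*(-2)*conj(1) + 2*(0)*conj(1) + 2*(0)*conj(1) + 2*(0)*conj(1)]
      = (1/8)[(2) + (-2) + (0) + (0) + (0)] = 0/8 = 0
  <chi_5*chi_4, chi_2> = (1/8)[1*(2)*conj(1) + 1*(-2)*conj(1) + 2*(0)*conj(1) + 2*(0)*conj(-1) + 2*(0)*conj(-1)]
      = (1/8)[(2) + (-2) + (0) + (0) + (0)] = 0/8 = 0
  <chi_5*chi_4, chi_3> = (1/8)[1*(2)*conj(1) + 1*(-2)*conj(1) + 2*(0)*conj(-1) + 2*(0)*conj(1) + 2*(0)*conj(-1)]
      = (1/8)[(2) + (-2) + (0) + (0) + (0)] = 0/8 = 0
  <chi_5*chi_4, chi_4> = (1/8)[1*(2)*conj(1) + 1*(-2)*conj(1) + 2*(0)*conj(-1) + 2*(0)*conj(-1) + 2*(0)*conj(1)]
      = (1/8)[(2) + (-2) + (0) + (0) + (0)] = 0/8 = 0
  <chi_5*chi_4, chi_5> = (1/8)[1*(2)*conj(2) + 1*(-2)*conj(-2) + 2*(0)*conj(0) + 2*(0)*conj(0) + 2*(0)*conj(0)]
      = (1/8)[(4) + (4) + (0) + (0) + (0)] = 8/8 = 1
Hence the multiplicities are chi_5: 1. Dimension check: dim(chi_5)*dim(chi_4) = 2*1 = 2 and sum (mult * dim) = 1*2 = 2.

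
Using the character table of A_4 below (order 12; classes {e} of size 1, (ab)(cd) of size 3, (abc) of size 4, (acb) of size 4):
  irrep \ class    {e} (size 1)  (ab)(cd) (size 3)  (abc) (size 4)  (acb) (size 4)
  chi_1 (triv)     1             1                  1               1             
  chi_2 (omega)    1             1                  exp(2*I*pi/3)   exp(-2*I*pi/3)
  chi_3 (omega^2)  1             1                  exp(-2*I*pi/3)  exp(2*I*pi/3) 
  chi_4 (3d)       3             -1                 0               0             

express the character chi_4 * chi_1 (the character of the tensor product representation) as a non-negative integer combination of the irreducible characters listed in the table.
chi_4 tensor chi_1 = chi_4 (all other irreducibles have multiplicity 0).

Reasoning: The character of a tensor product is the pointwise product (chi_4 * chi_1)(C) = chi_4(C) * chi_1(C):
  {e}: (3)*(1), (ab)(cd): (-1)*(1), (abc): (0)*(1), (acb): (0)*(1)
so (chi_4 * chi_1) takes values
  {e} -> 3, (ab)(cd) -> -1, (abc) -> 0, (acb) -> 0.
Now take the inner product of this character with each irreducible chi from the table, <chi_4*chi_1, chi> = (1/12) sum_C |C| (chi_4*chi_1)(C) conj(chi(C)):
  <chi_4*chi_1, chi_1> = (1/12)[1*(3)*conj(1) + 3*(-1)*conj(1) + 4*(0)*conj(1) + 4*(0)*conj(1)]
      = (1/12)[(3) + (-3) + (0) + (0)] = 0/12 = 0
  <chi_4*chi_1, chi_2> = (1/12)[1*(3)*conj(1) + 3*(-1)*conj(1) + 4*(0)*conj(exp(2*I*pi/3)) + 4*(0)*conj(exp(-2*I*pi/3))]
      = (1/12)[(3) + (-3) + (0) + (0)] = 0/12 = 0
  <chi_4*chi_1, chi_3> = (1/12)[1*(3)*conj(1) + 3*(-1)*conj(1) + 4*(0)*conj(exp(-2*I*pi/3)) + 4*(0)*conj(exp(2*I*pi/3))]
      = (1/12)[(3) + (-3) + (0) + (0)] = 0/12 = 0
  <chi_4*chi_1, chi_4> = (1/12)[1*(3)*conj(3) + 3*(-1)*conj(-1) + 4*(0)*conj(0) + 4*(0)*conj(0)]
      = (1/12)[(9) + (3) + (0) + (0)] = 12/12 = 1
(Exp terms are combined using exp(i*s)*conj(exp(i*t)) = exp(i*(s-t)), and sums of them are collapsed using the identity that for every m > 1 the m distinct m-th roots of unity sum to 0, e.g. 1 + exp(2*I*pi/3) + exp(-2*I*pi/3) = 0.)
Hence the multiplicities are chi_4: 1. Dimension check: dim(chi_4)*dim(chi_1) = 3*1 = 3 and sum (mult * dim) = 1*3 = 3.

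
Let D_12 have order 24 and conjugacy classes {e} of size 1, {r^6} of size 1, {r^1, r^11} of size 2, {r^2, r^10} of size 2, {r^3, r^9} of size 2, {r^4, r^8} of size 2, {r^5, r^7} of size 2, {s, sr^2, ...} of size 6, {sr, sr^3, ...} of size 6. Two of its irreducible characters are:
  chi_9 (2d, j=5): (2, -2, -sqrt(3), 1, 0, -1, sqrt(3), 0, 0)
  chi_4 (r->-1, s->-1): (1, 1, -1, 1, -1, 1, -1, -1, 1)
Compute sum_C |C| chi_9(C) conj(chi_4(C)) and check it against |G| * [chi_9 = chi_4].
Sum = 0; so <chi_9, chi_4> = 0 (distinct irreducibles are orthogonal).

Argument: Compute term by term over conjugacy classes (|C| * chi_9(C) * conj(chi_4(C))):
  1*(2)*conj(1) + 1*(-2)*conj(1) + 2*(-sqrt(3))*conj(-1) + 2*(1)*conj(1) + 2*(0)*conj(-1) + 2*(-1)*conj(1) + 2*(sqrt(3))*conj(-1) + 6*(0)*conj(-1) + 6*(0)*conj(1)
  = (2) + (-2) + (2*sqrt(3)) + (2) + (0) + (-2) + (-2*sqrt(3)) + (0) + (0)
  = 0.
Dividing by |G| = 24 gives 0/24 = 0, matching the row-orthogonality relation <chi_9, chi_4> = [chi_9 = chi_4].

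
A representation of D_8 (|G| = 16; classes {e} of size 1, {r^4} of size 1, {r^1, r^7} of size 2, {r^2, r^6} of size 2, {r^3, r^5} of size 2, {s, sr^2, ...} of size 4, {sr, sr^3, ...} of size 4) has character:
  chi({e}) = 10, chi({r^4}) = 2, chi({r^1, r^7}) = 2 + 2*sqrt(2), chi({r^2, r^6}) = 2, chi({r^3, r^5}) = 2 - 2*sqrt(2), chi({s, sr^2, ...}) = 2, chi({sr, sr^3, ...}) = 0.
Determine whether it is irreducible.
Not irreducible (reducible): <chi, chi> = 11 > 1.

Explanation: <chi, chi> = (1/|G|) sum_C |C| * |chi(C)|^2 = (1/16)[1*|10|^2 + 1*|2|^2 + 2*|2 + 2*sqrt(2)|^2 + 2*|2|^2 + 2*|2 - 2*sqrt(2)|^2 + 4*|2|^2 + 4*|0|^2]
  = (1/16)[(100) + (4) + (16*sqrt(2) + 24) + (8) + (24 - 16*sqrt(2)) + (16) + (0)] = 176/16 = 11.
A character is irreducible iff <chi, chi> = 1, so this representation is reducible.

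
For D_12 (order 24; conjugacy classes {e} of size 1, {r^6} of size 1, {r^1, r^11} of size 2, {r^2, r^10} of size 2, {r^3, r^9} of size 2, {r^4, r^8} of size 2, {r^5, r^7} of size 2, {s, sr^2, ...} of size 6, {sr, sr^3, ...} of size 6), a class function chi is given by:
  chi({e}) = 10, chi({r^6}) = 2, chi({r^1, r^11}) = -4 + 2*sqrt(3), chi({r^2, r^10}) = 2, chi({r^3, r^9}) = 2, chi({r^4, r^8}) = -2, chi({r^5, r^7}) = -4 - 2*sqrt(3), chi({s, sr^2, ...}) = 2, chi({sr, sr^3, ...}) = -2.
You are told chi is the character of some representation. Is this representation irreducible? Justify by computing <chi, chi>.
Not irreducible (reducible): <chi, chi> = 12 > 1.

Proof sketch: <chi, chi> = (1/|G|) sum_C |C| * |chi(C)|^2 = (1/24)[1*|10|^2 + 1*|2|^2 + 2*|-4 + 2*sqrt(3)|^2 + 2*|2|^2 + 2*|2|^2 + 2*|-2|^2 + 2*|-4 - 2*sqrt(3)|^2 + 6*|2|^2 + 6*|-2|^2]
  = (1/24)[(100) + (4) + (56 - 32*sqrt(3)) + (8) + (8) + (8) + (32*sqrt(3) + 56) + (24) + (24)] = 288/24 = 12.
A character is irreducible iff <chi, chi> = 1, so this representation is reducible.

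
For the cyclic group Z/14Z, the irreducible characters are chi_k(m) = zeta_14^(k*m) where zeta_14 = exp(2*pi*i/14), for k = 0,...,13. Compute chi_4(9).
chi_4(9) = zeta_14^36 = exp(-6*I*pi/7)

Reasoning: chi_4(9) = zeta_14^(4*9) = zeta_14^36. Since zeta_14^14 = 1, this equals zeta_14^8 = exp(2*pi*i*8/14) = exp(-6*I*pi/7).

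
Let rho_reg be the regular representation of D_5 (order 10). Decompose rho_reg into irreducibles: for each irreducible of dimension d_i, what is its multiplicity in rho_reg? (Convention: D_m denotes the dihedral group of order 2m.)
Each irreducible V_i of dimension d_i appears with multiplicity d_i, i.e. rho_reg = (direct sum over all irreducibles V_i) d_i V_i. The irreducible dimensions for D_5 are 1, 1, 2, 2: 2 irreducibles of dimension 1, each with multiplicity 1; 2 irreducibles of dimension 2, each with multiplicity 2. Total dimension 2*1*1 + 2*2*2 = 10 = |G|.

Argument: General theorem: in the regular representation of a finite group G, each irreducible appears with multiplicity equal to its dimension. Check: dim(rho_reg) = sum d_i^2 = 1 + 1 + 4 + 4 = 10 = |G|.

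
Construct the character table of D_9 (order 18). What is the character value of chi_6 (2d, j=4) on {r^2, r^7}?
Conjugacy classes: {e} of size 1, {r^1, r^8} of size 2, {r^2, r^7} of size 2, {r^3, r^6} of size 2, {r^4, r^5} of size 2, {s, sr, ..., sr^8} of size 9.
Character table:
  irrep \ class              {e} (size 1)  {r^1, r^8} (size 2)  {r^2, r^7} (size 2)  {r^3, r^6} (size 2)  {r^4, r^5} (size 2)  {s, sr, ..., sr^8} (size 9)
  chi_1 (triv)               1             1                    1                    1                    1                    1                          
  chi_2 (sign: r->1, s->-1)  1             1                    1                    1                    1                    -1                         
  chi_3 (2d, j=1)            2             2*cos(2*pi/9)        2*cos(4*pi/9)        -1                   -2*cos(pi/9)         0                          
  chi_4 (2d, j=2)            2             2*cos(4*pi/9)        -2*cos(pi/9)         -1                   2*cos(2*pi/9)        0                          
  chi_5 (2d, j=3)            2             -1                   -1                   2                    -1                   0                          
  chi_6 (2d, j=4)            2             -2*cos(pi/9)         2*cos(2*pi/9)        -1                   2*cos(4*pi/9)        0                          

Spot check: chi_6 (2d, j=4) on {r^2, r^7} = 2*cos(2*pi/9).

Explanation: D_9 has order 2*9 = 18 with 6 conjugacy classes, hence 6 irreducibles. Sum of squared dims 1 + 1 + 4 + 4 + 4 + 4 = 18 = |G|. Linear characters come from the abelianisation; the 2-dimensional irreps have character r^k -> 2*cos(2*pi*j*k/9), reflections -> 0.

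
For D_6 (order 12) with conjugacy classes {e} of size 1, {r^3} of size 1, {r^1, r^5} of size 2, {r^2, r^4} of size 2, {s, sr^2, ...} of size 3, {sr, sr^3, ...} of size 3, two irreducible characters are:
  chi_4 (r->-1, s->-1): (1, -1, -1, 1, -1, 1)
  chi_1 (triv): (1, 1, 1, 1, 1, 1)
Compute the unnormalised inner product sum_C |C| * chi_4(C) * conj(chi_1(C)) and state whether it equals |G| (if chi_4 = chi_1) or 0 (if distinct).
Sum = 0; so <chi_4, chi_1> = 0 (distinct irreducibles are orthogonal).

Compute term by term over conjugacy classes (|C| * chi_4(C) * conj(chi_1(C))):
  1*(1)*conj(1) + 1*(-1)*conj(1) + 2*(-1)*conj(1) + 2*(1)*conj(1) + 3*(-1)*conj(1) + 3*(1)*conj(1)
  = (1) + (-1) + (-2) + (2) + (-3) + (3)
  = 0.
Dividing by |G| = 12 gives 0/12 = 0, matching the row-orthogonality relation <chi_4, chi_1> = [chi_4 = chi_1].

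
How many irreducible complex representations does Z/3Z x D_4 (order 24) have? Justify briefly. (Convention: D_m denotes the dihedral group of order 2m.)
15

Explanation: The number of irreducible complex representations of a finite group equals its number of conjugacy classes. For a direct product, #classes(G x H) = #classes(G) * #classes(H). Z/3Z has 3 classes (abelian), D_4 has 5 classes, so 3 * 5 = 15, so Z/3Z x D_4 (order 24) has exactly 15 irreducible complex representations.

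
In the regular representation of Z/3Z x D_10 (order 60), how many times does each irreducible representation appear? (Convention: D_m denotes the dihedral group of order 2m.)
Each irreducible V_i of dimension d_i appears with multiplicity d_i, i.e. rho_reg = (direct sum over all irreducibles V_i) d_i V_i. The irreducible dimensions for Z/3Z x D_10 are 1, 1, 1, 1, 1, 1, 1, 1, 1, 1, 1, 1, 2, 2, 2, 2, 2, 2, 2, 2, 2, 2, 2, 2: 12 irreducibles of dimension 1, each with multiplicity 1; 12 irreducibles of dimension 2, each with multiplicity 2. Total dimension 12*1*1 + 12*2*2 = 60 = |G|.

Solution. General theorem: in the regular representation of a finite group G, each irreducible appears with multiplicity equal to its dimension. Check: dim(rho_reg) = sum d_i^2 = 1 + 1 + 1 + 1 + 1 + 1 + 1 + 1 + 1 + 1 + 1 + 1 + 4 + 4 + 4 + 4 + 4 + 4 + 4 + 4 + 4 + 4 + 4 + 4 = 60 = |G|.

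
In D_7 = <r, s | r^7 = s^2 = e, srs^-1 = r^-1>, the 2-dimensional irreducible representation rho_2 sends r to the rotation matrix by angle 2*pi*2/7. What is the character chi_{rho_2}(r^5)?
chi_{rho_2}(r^5) = 2*cos(2*pi*2*5/7) = -2*cos(pi/7)

Why: rho_2(r^5) is rotation by angle 2*pi*2*5/7, whose trace is 2*cos(2*pi*2*5/7) = -2*cos(pi/7).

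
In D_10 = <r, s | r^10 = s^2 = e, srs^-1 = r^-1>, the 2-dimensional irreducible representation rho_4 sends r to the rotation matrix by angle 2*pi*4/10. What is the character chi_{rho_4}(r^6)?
chi_{rho_4}(r^6) = 2*cos(2*pi*4*6/10) = -sqrt(5)/2 - 1/2

Why: rho_4(r^6) is rotation by angle 2*pi*4*6/10, whose trace is 2*cos(2*pi*4*6/10) = -sqrt(5)/2 - 1/2.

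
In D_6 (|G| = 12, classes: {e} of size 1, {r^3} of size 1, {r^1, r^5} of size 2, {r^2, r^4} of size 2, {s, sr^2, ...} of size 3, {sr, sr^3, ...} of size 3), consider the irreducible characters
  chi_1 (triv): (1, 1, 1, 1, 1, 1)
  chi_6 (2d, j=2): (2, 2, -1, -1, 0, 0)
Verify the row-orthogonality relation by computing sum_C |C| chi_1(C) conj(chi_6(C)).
Sum = 0; so <chi_1, chi_6> = 0 (distinct irreducibles are orthogonal).

Justification: Compute term by term over conjugacy classes (|C| * chi_1(C) * conj(chi_6(C))):
  1*(1)*conj(2) + 1*(1)*conj(2) + 2*(1)*conj(-1) + 2*(1)*conj(-1) + 3*(1)*conj(0) + 3*(1)*conj(0)
  = (2) + (2) + (-2) + (-2) + (0) + (0)
  = 0.
Dividing by |G| = 12 gives 0/12 = 0, matching the row-orthogonality relation <chi_1, chi_6> = [chi_1 = chi_6].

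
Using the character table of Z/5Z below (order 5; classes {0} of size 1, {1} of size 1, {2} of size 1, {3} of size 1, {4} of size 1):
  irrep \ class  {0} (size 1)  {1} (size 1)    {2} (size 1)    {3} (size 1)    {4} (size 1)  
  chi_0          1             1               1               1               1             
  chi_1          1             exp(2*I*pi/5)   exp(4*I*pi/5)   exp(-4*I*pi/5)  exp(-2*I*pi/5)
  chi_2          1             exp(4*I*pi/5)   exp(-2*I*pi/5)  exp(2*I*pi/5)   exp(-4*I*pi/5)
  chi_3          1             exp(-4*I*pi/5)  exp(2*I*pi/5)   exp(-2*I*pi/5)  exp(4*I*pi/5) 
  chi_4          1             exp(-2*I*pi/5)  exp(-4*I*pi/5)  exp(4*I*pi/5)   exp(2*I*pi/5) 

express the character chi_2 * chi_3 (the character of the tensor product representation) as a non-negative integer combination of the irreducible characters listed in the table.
chi_2 tensor chi_3 = chi_0 (all other irreducibles have multiplicity 0).

Details: The character of a tensor product is the pointwise product (chi_2 * chi_3)(C) = chi_2(C) * chi_3(C):
  {0}: (1)*(1), {1}: (exp(4*I*pi/5))*(exp(-4*I*pi/5)), {2}: (exp(-2*I*pi/5))*(exp(2*I*pi/5)), {3}: (exp(2*I*pi/5))*(exp(-2*I*pi/5)), {4}: (exp(-4*I*pi/5))*(exp(4*I*pi/5))
so (chi_2 * chi_3) takes values
  {0} -> 1, {1} -> 1, {2} -> 1, {3} -> 1, {4} -> 1.
Now take the inner product of this character with each irreducible chi from the table, <chi_2*chi_3, chi> = (1/5) sum_C |C| (chi_2*chi_3)(C) conj(chi(C)):
  <chi_2*chi_3, chi_0> = (1/5)[1*(1)*conj(1) + 1*(1)*conj(1) + 1*(1)*conj(1) + 1*(1)*conj(1) + 1*(1)*conj(1)]
      = (1/5)[(1) + (1) + (1) + (1) + (1)] = 5/5 = 1
  <chi_2*chi_3, chi_1> = (1/5)[1*(1)*conj(1) + 1*(1)*conj(exp(2*I*pi/5)) + 1*(1)*conj(exp(4*I*pi/5)) + 1*(1)*conj(exp(-4*I*pi/5)) + 1*(1)*conj(exp(-2*I*pi/5))]
      = (1/5)[(1) + (exp(-2*I*pi/5)) + (exp(-4*I*pi/5)) + (exp(4*I*pi/5)) + (exp(2*I*pi/5))] = 0/5 = 0
  <chi_2*chi_3, chi_2> = (1/5)[1*(1)*conj(1) + 1*(1)*conj(exp(4*I*pi/5)) + 1*(1)*conj(exp(-2*I*pi/5)) + 1*(1)*conj(exp(2*I*pi/5)) + 1*(1)*conj(exp(-4*I*pi/5))]
      = (1/5)[(1) + (exp(-4*I*pi/5)) + (exp(2*I*pi/5)) + (exp(-2*I*pi/5)) + (exp(4*I*pi/5))] = 0/5 = 0
  <chi_2*chi_3, chi_3> = (1/5)[1*(1)*conj(1) + 1*(1)*conj(exp(-4*I*pi/5)) + 1*(1)*conj(exp(2*I*pi/5)) + 1*(1)*conj(exp(-2*I*pi/5)) + 1*(1)*conj(exp(4*I*pi/5))]
      = (1/5)[(1) + (exp(4*I*pi/5)) + (exp(-2*I*pi/5)) + (exp(2*I*pi/5)) + (exp(-4*I*pi/5))] = 0/5 = 0
  <chi_2*chi_3, chi_4> = (1/5)[1*(1)*conj(1) + 1*(1)*conj(exp(-2*I*pi/5)) + 1*(1)*conj(exp(-4*I*pi/5)) + 1*(1)*conj(exp(4*I*pi/5)) + 1*(1)*conj(exp(2*I*pi/5))]
      = (1/5)[(1) + (exp(2*I*pi/5)) + (exp(4*I*pi/5)) + (exp(-4*I*pi/5)) + (exp(-2*I*pi/5))] = 0/5 = 0
(Exp terms are combined using exp(i*s)*conj(exp(i*t)) = exp(i*(s-t)), and sums of them are collapsed using the identity that for every m > 1 the m distinct m-th roots of unity sum to 0, e.g. 1 + exp(2*I*pi/3) + exp(-2*I*pi/3) = 0.)
Hence the multiplicities are chi_0: 1. Dimension check: dim(chi_2)*dim(chi_3) = 1*1 = 1 and sum (mult * dim) = 1*1 = 1.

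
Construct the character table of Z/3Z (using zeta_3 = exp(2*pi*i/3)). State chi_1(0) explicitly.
Character table of Z/3Z (irreps indexed chi_0,...,chi_2 with chi_k(m) = zeta_3^(k*m), zeta_3 = exp(2*pi*i/3)):
  irrep \ class  {0} (size 1)  {1} (size 1)    {2} (size 1)  
  chi_0          1             1               1             
  chi_1          1             exp(2*I*pi/3)   exp(-2*I*pi/3)
  chi_2          1             exp(-2*I*pi/3)  exp(2*I*pi/3) 

Spot check: chi_1(0) = zeta_3^(1*0) = zeta_3^0 = 1.

Justification: Z/3Z is abelian, so all 3 irreducible complex representations are 1-dimensional. They are given by chi_k(m) = zeta_3^(k*m) for k = 0,...,2. Row orthogonality: sum_m chi_k(m) conj(chi_l(m)) = 3 * [k = l].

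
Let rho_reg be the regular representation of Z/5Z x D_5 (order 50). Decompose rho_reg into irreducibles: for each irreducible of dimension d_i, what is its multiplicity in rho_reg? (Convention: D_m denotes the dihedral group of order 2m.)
Each irreducible V_i of dimension d_i appears with multiplicity d_i, i.e. rho_reg = (direct sum over all irreducibles V_i) d_i V_i. The irreducible dimensions for Z/5Z x D_5 are 1, 1, 1, 1, 1, 1, 1, 1, 1, 1, 2, 2, 2, 2, 2, 2, 2, 2, 2, 2: 10 irreducibles of dimension 1, each with multiplicity 1; 10 irreducibles of dimension 2, each with multiplicity 2. Total dimension 10*1*1 + 10*2*2 = 50 = |G|.

Why: General theorem: in the regular representation of a finite group G, each irreducible appears with multiplicity equal to its dimension. Check: dim(rho_reg) = sum d_i^2 = 1 + 1 + 1 + 1 + 1 + 1 + 1 + 1 + 1 + 1 + 4 + 4 + 4 + 4 + 4 + 4 + 4 + 4 + 4 + 4 = 50 = |G|.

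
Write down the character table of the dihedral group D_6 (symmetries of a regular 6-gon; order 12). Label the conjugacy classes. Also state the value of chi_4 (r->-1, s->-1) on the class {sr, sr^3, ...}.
Conjugacy classes: {e} of size 1, {r^3} of size 1, {r^1, r^5} of size 2, {r^2, r^4} of size 2, {s, sr^2, ...} of size 3, {sr, sr^3, ...} of size 3.
Character table:
  irrep \ class              {e} (size 1)  {r^3} (size 1)  {r^1, r^5} (size 2)  {r^2, r^4} (size 2)  {s, sr^2, ...} (size 3)  {sr, sr^3, ...} (size 3)
  chi_1 (triv)               1             1               1                    1                    1                        1                       
  chi_2 (sign: r->1, s->-1)  1             1               1                    1                    -1                       -1                      
  chi_3 (r->-1, s->1)        1             -1              -1                   1                    1                        -1                      
  chi_4 (r->-1, s->-1)       1             -1              -1                   1                    -1                       1                       
  chi_5 (2d, j=1)            2             -2              1                    -1                   0                        0                       
  chi_6 (2d, j=2)            2             2               -1                   -1                   0                        0                       

Spot check: chi_4 (r->-1, s->-1) on {sr, sr^3, ...} = 1.

Details: D_6 has order 2*6 = 12 with 6 conjugacy classes, hence 6 irreducibles. Sum of squared dims 1 + 1 + 1 + 1 + 4 + 4 = 12 = |G|. Linear characters come from the abelianisation; the 2-dimensional irreps have character r^k -> 2*cos(2*pi*j*k/6), reflections -> 0.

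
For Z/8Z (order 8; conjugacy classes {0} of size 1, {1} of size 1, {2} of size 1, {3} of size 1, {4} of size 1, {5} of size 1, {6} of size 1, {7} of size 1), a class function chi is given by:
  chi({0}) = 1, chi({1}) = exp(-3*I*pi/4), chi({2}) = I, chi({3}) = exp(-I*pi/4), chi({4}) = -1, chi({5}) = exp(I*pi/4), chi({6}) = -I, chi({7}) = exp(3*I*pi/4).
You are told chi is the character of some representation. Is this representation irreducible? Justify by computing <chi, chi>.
Irreducible: <chi, chi> = 1.

Explanation: <chi, chi> = (1/|G|) sum_C |C| * |chi(C)|^2 = (1/8)[1*|1|^2 + 1*|exp(-3*I*pi/4)|^2 + 1*|I|^2 + 1*|exp(-I*pi/4)|^2 + 1*|-1|^2 + 1*|exp(I*pi/4)|^2 + 1*|-I|^2 + 1*|exp(3*I*pi/4)|^2]
  = (1/8)[(1) + (1) + (1) + (1) + (1) + (1) + (1) + (1)] = 8/8 = 1.
(Exp terms are combined using exp(i*s)*conj(exp(i*t)) = exp(i*(s-t)), and sums of them are collapsed using the identity that for every m > 1 the m distinct m-th roots of unity sum to 0, e.g. 1 + exp(2*I*pi/3) + exp(-2*I*pi/3) = 0.)
A character is irreducible iff <chi, chi> = 1, so this representation is irreducible.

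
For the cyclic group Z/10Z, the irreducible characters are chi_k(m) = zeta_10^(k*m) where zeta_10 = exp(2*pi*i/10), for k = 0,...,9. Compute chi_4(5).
chi_4(5) = zeta_10^20 = 1

Why: chi_4(5) = zeta_10^(4*5) = zeta_10^20. Since zeta_10^10 = 1, this equals zeta_10^0 = exp(2*pi*i*0/10) = 1.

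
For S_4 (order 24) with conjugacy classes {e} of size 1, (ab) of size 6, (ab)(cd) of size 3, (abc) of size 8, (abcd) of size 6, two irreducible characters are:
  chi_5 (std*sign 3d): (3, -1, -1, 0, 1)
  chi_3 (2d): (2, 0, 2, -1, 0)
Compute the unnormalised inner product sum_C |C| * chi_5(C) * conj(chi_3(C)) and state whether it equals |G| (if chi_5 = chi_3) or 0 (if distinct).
Sum = 0; so <chi_5, chi_3> = 0 (distinct irreducibles are orthogonal).

Solution. Compute term by term over conjugacy classes (|C| * chi_5(C) * conj(chi_3(C))):
  1*(3)*conj(2) + 6*(-1)*conj(0) + 3*(-1)*conj(2) + 8*(0)*conj(-1) + 6*(1)*conj(0)
  = (6) + (0) + (-6) + (0) + (0)
  = 0.
Dividing by |G| = 24 gives 0/24 = 0, matching the row-orthogonality relation <chi_5, chi_3> = [chi_5 = chi_3].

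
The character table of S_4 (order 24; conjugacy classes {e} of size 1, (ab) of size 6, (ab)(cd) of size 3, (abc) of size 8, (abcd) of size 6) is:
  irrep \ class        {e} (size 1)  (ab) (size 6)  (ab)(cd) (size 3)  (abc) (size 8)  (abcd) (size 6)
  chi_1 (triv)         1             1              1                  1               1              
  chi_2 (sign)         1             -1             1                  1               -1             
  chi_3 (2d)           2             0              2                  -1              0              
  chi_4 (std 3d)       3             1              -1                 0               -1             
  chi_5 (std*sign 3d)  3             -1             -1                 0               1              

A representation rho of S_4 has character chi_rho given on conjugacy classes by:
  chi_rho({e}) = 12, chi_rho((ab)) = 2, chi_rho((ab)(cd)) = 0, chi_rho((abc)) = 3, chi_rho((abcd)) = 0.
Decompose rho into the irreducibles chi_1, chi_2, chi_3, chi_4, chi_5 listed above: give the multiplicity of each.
Multiplicities: chi_1: 2, chi_2: 1, chi_3: 0, chi_4: 2, chi_5: 1.

Reasoning: Use <chi_rho, chi> = (1/|G|) sum_C |C| * chi_rho(C) * conj(chi(C)) with |G| = 24 for each irreducible chi in the table:
  <chi_rho, chi_1> = (1/24)[1*(12)*conj(1) + 6*(2)*conj(1) + 3*(0)*conj(1) + 8*(3)*conj(1) + 6*(0)*conj(1)]
      = (1/24)[(12) + (12) + (0) + (24) + (0)] = 48/24 = 2
  <chi_rho, chi_2> = (1/24)[1*(12)*conj(1) + 6*(2)*conj(-1) + 3*(0)*conj(1) + 8*(3)*conj(1) + 6*(0)*conj(-1)]
      = (1/24)[(12) + (-12) + (0) + (24) + (0)] = 24/24 = 1
  <chi_rho, chi_3> = (1/24)[1*(12)*conj(2) + 6*(2)*conj(0) + 3*(0)*conj(2) + 8*(3)*conj(-1) + 6*(0)*conj(0)]
      = (1/24)[(24) + (0) + (0) + (-24) + (0)] = 0/24 = 0
  <chi_rho, chi_4> = (1/24)[1*(12)*conj(3) + 6*(2)*conj(1) + 3*(0)*conj(-1) + 8*(3)*conj(0) + 6*(0)*conj(-1)]
      = (1/24)[(36) + (12) + (0) + (0) + (0)] = 48/24 = 2
  <chi_rho, chi_5> = (1/24)[1*(12)*conj(3) + 6*(2)*conj(-1) + 3*(0)*conj(-1) + 8*(3)*conj(0) + 6*(0)*conj(1)]
      = (1/24)[(36) + (-12) + (0) + (0) + (0)] = 24/24 = 1
Dimension check: dim(rho) = sum (mult * dim) = 2*1 + 1*1 + 0*2 + 2*3 + 1*3 = 12 = chi_rho(e) = 12.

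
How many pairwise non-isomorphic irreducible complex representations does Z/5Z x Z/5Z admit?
25

Why: The number of irreducible complex representations of a finite group equals its number of conjugacy classes. Z/5Z x Z/5Z is abelian of order 25, so every element is its own conjugacy class: 25 classes, so Z/5Z x Z/5Z (order 25) has exactly 25 irreducible complex representations.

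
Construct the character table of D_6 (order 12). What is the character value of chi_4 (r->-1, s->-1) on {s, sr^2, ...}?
Conjugacy classes: {e} of size 1, {r^3} of size 1, {r^1, r^5} of size 2, {r^2, r^4} of size 2, {s, sr^2, ...} of size 3, {sr, sr^3, ...} of size 3.
Character table:
  irrep \ class              {e} (size 1)  {r^3} (size 1)  {r^1, r^5} (size 2)  {r^2, r^4} (size 2)  {s, sr^2, ...} (size 3)  {sr, sr^3, ...} (size 3)
  chi_1 (triv)               1             1               1                    1                    1                        1                       
  chi_2 (sign: r->1, s->-1)  1             1               1                    1                    -1                       -1                      
  chi_3 (r->-1, s->1)        1             -1              -1                   1                    1                        -1                      
  chi_4 (r->-1, s->-1)       1             -1              -1                   1                    -1                       1                       
  chi_5 (2d, j=1)            2             -2              1                    -1                   0                        0                       
  chi_6 (2d, j=2)            2             2               -1                   -1                   0                        0                       

Spot check: chi_4 (r->-1, s->-1) on {s, sr^2, ...} = -1.

Working: D_6 has order 2*6 = 12 with 6 conjugacy classes, hence 6 irreducibles. Sum of squared dims 1 + 1 + 1 + 1 + 4 + 4 = 12 = |G|. Linear characters come from the abelianisation; the 2-dimensional irreps have character r^k -> 2*cos(2*pi*j*k/6), reflections -> 0.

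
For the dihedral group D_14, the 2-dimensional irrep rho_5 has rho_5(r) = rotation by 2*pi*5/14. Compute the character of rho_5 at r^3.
chi_{rho_5}(r^3) = 2*cos(2*pi*5*3/14) = 2*cos(15*pi/7)

Details: rho_5(r^3) is rotation by angle 2*pi*5*3/14, whose trace is 2*cos(2*pi*5*3/14) = 2*cos(15*pi/7).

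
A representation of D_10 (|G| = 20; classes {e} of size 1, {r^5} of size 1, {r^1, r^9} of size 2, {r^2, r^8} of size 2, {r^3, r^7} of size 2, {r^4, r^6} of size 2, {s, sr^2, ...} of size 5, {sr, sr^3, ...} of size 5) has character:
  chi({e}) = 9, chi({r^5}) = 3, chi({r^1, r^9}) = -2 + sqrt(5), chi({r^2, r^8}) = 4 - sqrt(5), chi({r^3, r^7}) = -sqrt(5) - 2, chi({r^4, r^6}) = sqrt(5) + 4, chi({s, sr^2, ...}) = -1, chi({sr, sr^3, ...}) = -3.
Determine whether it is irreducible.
Not irreducible (reducible): <chi, chi> = 13 > 1.

Justification: <chi, chi> = (1/|G|) sum_C |C| * |chi(C)|^2 = (1/20)[1*|9|^2 + 1*|3|^2 + 2*|-2 + sqrt(5)|^2 + 2*|4 - sqrt(5)|^2 + 2*|-sqrt(5) - 2|^2 + 2*|sqrt(5) + 4|^2 + 5*|-1|^2 + 5*|-3|^2]
  = (1/20)[(81) + (9) + (18 - 8*sqrt(5)) + (42 - 16*sqrt(5)) + (8*sqrt(5) + 18) + (16*sqrt(5) + 42) + (5) + (45)] = 260/20 = 13.
A character is irreducible iff <chi, chi> = 1, so this representation is reducible.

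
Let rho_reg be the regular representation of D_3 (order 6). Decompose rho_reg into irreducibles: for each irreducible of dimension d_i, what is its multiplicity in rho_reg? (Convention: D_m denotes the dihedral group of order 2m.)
Each irreducible V_i of dimension d_i appears with multiplicity d_i, i.e. rho_reg = (direct sum over all irreducibles V_i) d_i V_i. The irreducible dimensions for D_3 are 1, 1, 2: 2 irreducibles of dimension 1, each with multiplicity 1; 1 irreducible of dimension 2, with multiplicity 2. Total dimension 2*1*1 + 1*2*2 = 6 = |G|.

Proof sketch: General theorem: in the regular representation of a finite group G, each irreducible appears with multiplicity equal to its dimension. Check: dim(rho_reg) = sum d_i^2 = 1 + 1 + 4 = 6 = |G|.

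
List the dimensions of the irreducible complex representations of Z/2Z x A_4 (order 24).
Dimensions: 1, 1, 1, 1, 1, 1, 3, 3

Why: There are 8 irreducibles (= number of conjugacy classes). Their dimensions d_i satisfy sum d_i^2 = |G| = 24: 1 + 1 + 1 + 1 + 1 + 1 + 9 + 9 = 24. (For the product with Z/2Z: each of the 2 1-dim characters of Z/2Z tensors with each irrep of A_4, giving 2 copies of each A_4-dimension.)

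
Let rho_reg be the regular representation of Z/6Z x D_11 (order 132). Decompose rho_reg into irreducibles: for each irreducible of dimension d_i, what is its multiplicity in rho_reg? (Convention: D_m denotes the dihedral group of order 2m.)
Each irreducible V_i of dimension d_i appears with multiplicity d_i, i.e. rho_reg = (direct sum over all irreducibles V_i) d_i V_i. The irreducible dimensions for Z/6Z x D_11 are 1, 1, 1, 1, 1, 1, 1, 1, 1, 1, 1, 1, 2, 2, 2, 2, 2, 2, 2, 2, 2, 2, 2, 2, 2, 2, 2, 2, 2, 2, 2, 2, 2, 2, 2, 2, 2, 2, 2, 2, 2, 2: 12 irreducibles of dimension 1, each with multiplicity 1; 30 irreducibles of dimension 2, each with multiplicity 2. Total dimension 12*1*1 + 30*2*2 = 132 = |G|.

Working: General theorem: in the regular representation of a finite group G, each irreducible appears with multiplicity equal to its dimension. Check: dim(rho_reg) = sum d_i^2 = 1 + 1 + 1 + 1 + 1 + 1 + 1 + 1 + 1 + 1 + 1 + 1 + 4 + 4 + 4 + 4 + 4 + 4 + 4 + 4 + 4 + 4 + 4 + 4 + 4 + 4 + 4 + 4 + 4 + 4 + 4 + 4 + 4 + 4 + 4 + 4 + 4 + 4 + 4 + 4 + 4 + 4 = 132 = |G|.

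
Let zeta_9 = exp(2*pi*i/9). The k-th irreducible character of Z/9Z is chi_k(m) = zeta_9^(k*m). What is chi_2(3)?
chi_2(3) = zeta_9^6 = exp(-2*I*pi/3)

Proof sketch: chi_2(3) = zeta_9^(2*3) = zeta_9^6. Since zeta_9^9 = 1, this equals zeta_9^6 = exp(2*pi*i*6/9) = exp(-2*I*pi/3).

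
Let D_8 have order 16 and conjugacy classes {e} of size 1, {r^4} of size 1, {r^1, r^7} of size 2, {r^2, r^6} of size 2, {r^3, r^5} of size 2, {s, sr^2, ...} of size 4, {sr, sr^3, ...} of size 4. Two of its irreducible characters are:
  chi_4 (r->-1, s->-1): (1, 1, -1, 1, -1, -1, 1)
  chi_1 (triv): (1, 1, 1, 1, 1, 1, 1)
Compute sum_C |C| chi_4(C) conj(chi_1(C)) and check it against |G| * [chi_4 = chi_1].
Sum = 0; so <chi_4, chi_1> = 0 (distinct irreducibles are orthogonal).

Reasoning: Compute term by term over conjugacy classes (|C| * chi_4(C) * conj(chi_1(C))):
  1*(1)*conj(1) + 1*(1)*conj(1) + 2*(-1)*conj(1) + 2*(1)*conj(1) + 2*(-1)*conj(1) + 4*(-1)*conj(1) + 4*(1)*conj(1)
  = (1) + (1) + (-2) + (2) + (-2) + (-4) + (4)
  = 0.
Dividing by |G| = 16 gives 0/16 = 0, matching the row-orthogonality relation <chi_4, chi_1> = [chi_4 = chi_1].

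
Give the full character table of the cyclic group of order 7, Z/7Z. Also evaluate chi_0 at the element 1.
Character table of Z/7Z (irreps indexed chi_0,...,chi_6 with chi_k(m) = zeta_7^(k*m), zeta_7 = exp(2*pi*i/7)):
  irrep \ class  {0} (size 1)  {1} (size 1)    {2} (size 1)    {3} (size 1)    {4} (size 1)    {5} (size 1)    {6} (size 1)  
  chi_0          1             1               1               1               1               1               1             
  chi_1          1             exp(2*I*pi/7)   exp(4*I*pi/7)   exp(6*I*pi/7)   exp(-6*I*pi/7)  exp(-4*I*pi/7)  exp(-2*I*pi/7)
  chi_2          1             exp(4*I*pi/7)   exp(-6*I*pi/7)  exp(-2*I*pi/7)  exp(2*I*pi/7)   exp(6*I*pi/7)   exp(-4*I*pi/7)
  chi_3          1             exp(6*I*pi/7)   exp(-2*I*pi/7)  exp(4*I*pi/7)   exp(-4*I*pi/7)  exp(2*I*pi/7)   exp(-6*I*pi/7)
  chi_4          1             exp(-6*I*pi/7)  exp(2*I*pi/7)   exp(-4*I*pi/7)  exp(4*I*pi/7)   exp(-2*I*pi/7)  exp(6*I*pi/7) 
  chi_5          1             exp(-4*I*pi/7)  exp(6*I*pi/7)   exp(2*I*pi/7)   exp(-2*I*pi/7)  exp(-6*I*pi/7)  exp(4*I*pi/7) 
  chi_6          1             exp(-2*I*pi/7)  exp(-4*I*pi/7)  exp(-6*I*pi/7)  exp(6*I*pi/7)   exp(4*I*pi/7)   exp(2*I*pi/7) 

Spot check: chi_0(1) = zeta_7^(0*1) = zeta_7^0 = 1.

Derivation: Z/7Z is abelian, so all 7 irreducible complex representations are 1-dimensional. They are given by chi_k(m) = zeta_7^(k*m) for k = 0,...,6. Row orthogonality: sum_m chi_k(m) conj(chi_l(m)) = 7 * [k = l].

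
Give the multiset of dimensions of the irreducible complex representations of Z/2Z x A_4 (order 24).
Dimensions: 1, 1, 1, 1, 1, 1, 3, 3

Derivation: There are 8 irreducibles (= number of conjugacy classes). Their dimensions d_i satisfy sum d_i^2 = |G| = 24: 1 + 1 + 1 + 1 + 1 + 1 + 9 + 9 = 24. (For the product with Z/2Z: each of the 2 1-dim characters of Z/2Z tensors with each irrep of A_4, giving 2 copies of each A_4-dimension.)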